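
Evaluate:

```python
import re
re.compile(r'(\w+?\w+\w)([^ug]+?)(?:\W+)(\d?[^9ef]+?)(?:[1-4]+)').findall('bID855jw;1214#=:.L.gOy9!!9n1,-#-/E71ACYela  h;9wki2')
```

The pattern matches one or more of a word character (lazy), then one or more of a word character, then a word character (captured); then one or more of any character except [ug] (lazy) (captured); then one or more of a non-word character (non-capturing group); then optionally a digit, then one or more of any character except [9ef] (lazy) (captured); then one or more of a character in [1-4] (non-capturing group).
Because the quantifier is non-greedy, it stops expanding at the earliest point where the rest of the pattern can succeed.
Walking the string: at [0:13] match 'bID855jw;1214', groups = ('bID855j', 'w', '12'); at [19:28] match 'gOy9!!9n1', groups = ('gOy9', '!', '9n'); at [33:51] match 'E71ACYela  h;9wki2', groups = ('E71ACYela', '  h', '9wki').
Multiple groups make `findall` return tuples — one 3-tuple for each match.

[('bID855j', 'w', '12'), ('gOy9', '!', '9n'), ('E71ACYela', '  h', '9wki')]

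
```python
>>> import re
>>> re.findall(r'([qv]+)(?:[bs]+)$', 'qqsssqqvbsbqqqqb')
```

['qqqq']

This matches one or more of one of [qv] (captured); then one or more of one of [bs] (non-capturing group); then anchored at the end.
Walking the string: at [11:16] match 'qqqqb', group 1 = 'qqqq'.
`findall` collects group 1 from the one match (1 total).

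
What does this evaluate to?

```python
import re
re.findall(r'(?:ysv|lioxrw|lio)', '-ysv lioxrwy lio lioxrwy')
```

['ysv', 'lioxrw', 'lio', 'lioxrw']

`|` is ordered: at each position the engine commits to the first alternative that works.
Walking the string: at [1:4] → 'ysv'; at [5:11] → 'lioxrw'; at [13:16] → 'lio'; at [17:23] → 'lioxrw'.
Since nothing is captured, `findall` lists the 4 matched substrings directly.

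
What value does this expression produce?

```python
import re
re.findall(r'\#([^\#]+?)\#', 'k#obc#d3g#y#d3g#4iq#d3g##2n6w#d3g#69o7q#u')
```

['obc', 'y', '4iq', '2n6w', '69o7q']

`findall` collects group 1 from each match (5 total).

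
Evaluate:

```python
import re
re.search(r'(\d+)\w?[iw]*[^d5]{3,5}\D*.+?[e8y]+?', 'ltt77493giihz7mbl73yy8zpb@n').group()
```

'77493giihz7mbl73y'

The pattern matches one or more of a digit (captured); then optionally a word character, then zero or more of one of [iw]; then 3 to 5 of any character except [d5]; then zero or more of a non-digit, then one or more of any character (lazy), then one or more of one of [e8y] (lazy).
With the lazy modifier that quantifier settles for the fewest repetitions that let the rest of the pattern succeed (the atoms after it are unaffected and can still be greedy).
`search` walks the string left to right and returns the first match it finds.
The match spans [3:20] → '77493giihz7mbl73y'.
Captured: group 1 = '77493'.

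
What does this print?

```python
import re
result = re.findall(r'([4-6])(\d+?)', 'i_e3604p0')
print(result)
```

Pattern: a character in [4-6] (captured); then one or more of a digit (lazy) (captured).
2 groups means the one result is a tuple of 2 captured strings — 1 here.

[('6', '0')]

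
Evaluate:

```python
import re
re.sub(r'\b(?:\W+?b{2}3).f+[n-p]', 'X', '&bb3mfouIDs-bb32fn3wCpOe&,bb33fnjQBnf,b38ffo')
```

'&bb3mfouIDsX3wCpOeXjQBnf,b38ffo'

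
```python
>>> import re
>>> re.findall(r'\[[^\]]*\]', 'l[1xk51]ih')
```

['[1xk51]']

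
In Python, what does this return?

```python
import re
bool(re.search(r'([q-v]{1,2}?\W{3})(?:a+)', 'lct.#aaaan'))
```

Here the pattern never matches, so the call returns None, and `bool(None)` is False.

False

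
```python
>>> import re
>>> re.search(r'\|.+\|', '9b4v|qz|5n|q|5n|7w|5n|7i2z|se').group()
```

The match spans [4:27] → '|qz|5n|q|5n|7w|5n|7i2z|'.

'|qz|5n|q|5n|7w|5n|7i2z|'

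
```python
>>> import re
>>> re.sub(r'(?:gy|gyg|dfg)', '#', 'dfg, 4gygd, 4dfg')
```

'#, 4#gd, 4#'

Alternation isn't longest-match — the leftmost alternative that fits at this position is chosen.
`sub` substitutes '#' at each match site.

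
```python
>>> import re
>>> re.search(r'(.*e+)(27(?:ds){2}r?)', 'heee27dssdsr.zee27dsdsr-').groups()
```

('heee27dssdsr.zee', '27dsdsr')

The match spans [0:23] → 'heee27dssdsr.zee27dsdsr'.
Captured: group 1 = 'heee27dssdsr.zee', group 2 = '27dsdsr'.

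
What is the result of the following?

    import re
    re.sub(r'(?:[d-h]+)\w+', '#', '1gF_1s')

This matches one or more of a character in [d-h] (non-capturing group); then one or more of a word character.
Each match is replaced by '#'.

'1#'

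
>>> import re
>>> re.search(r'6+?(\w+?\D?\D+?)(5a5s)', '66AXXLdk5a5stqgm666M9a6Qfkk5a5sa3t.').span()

(0, 12)

The match spans [0:12] → '66AXXLdk5a5s'.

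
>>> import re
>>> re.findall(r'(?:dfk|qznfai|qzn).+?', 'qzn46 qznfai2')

The regex engine tests alternatives in the order written; an earlier branch that matches wins even if a later one would match more.
No capturing groups, so `findall` returns the 2 full match strings.

['qzn4', 'qznfai2']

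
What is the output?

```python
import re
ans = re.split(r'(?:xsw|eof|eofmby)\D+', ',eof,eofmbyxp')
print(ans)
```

Matches to split on: at [1:13] → 'eof,eofmbyxp'.
The string is cut at each match, leaving 2 pieces.

[',', '']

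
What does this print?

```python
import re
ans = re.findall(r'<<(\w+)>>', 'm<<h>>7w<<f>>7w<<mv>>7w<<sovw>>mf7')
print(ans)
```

['h', 'f', 'mv', 'sovw']

With a single group, `findall` returns only what that group captured — 4 items.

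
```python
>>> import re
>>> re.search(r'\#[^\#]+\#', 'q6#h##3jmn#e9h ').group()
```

'#h#'

Unlike `match`, `search` isn't anchored — it looks for the pattern anywhere in the string.
The match spans [2:5] → '#h#'.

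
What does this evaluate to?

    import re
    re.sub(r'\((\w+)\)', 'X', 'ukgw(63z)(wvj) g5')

Every occurrence is swapped for 'X'.

'ukgwXX g5'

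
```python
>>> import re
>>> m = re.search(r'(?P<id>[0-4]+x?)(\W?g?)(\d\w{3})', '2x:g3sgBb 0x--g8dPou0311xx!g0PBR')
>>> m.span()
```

The pattern matches one or more of a character in [0-4], then optionally a literal 'x' (captured as 'id'); then optionally a non-word character, then optionally the literal 'g' (captured); then a digit, then exactly 3 of a word character (captured).
`search` walks the string left to right and returns the first match it finds.
The match spans [0:8] → '2x:g3sgB'.
Captured: group 1 = '2x', group 2 = ':g', group 3 = '3sgB'.

(0, 8)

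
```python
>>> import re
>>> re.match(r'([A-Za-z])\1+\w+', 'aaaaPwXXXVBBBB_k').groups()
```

('a',)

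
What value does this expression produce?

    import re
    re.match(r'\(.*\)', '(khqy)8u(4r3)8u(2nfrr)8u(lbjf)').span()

(0, 30)

With `match`, the pattern is implicitly anchored at the beginning.
The match spans [0:30] → '(khqy)8u(4r3)8u(2nfrr)8u(lbjf)'.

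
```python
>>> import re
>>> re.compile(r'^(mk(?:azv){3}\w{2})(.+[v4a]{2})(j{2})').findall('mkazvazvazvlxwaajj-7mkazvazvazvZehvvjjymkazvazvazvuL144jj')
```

[('mkazvazvazvlx', 'waajj-7mkazvazvazvZehvvjjymkazvazvazvuL144', 'jj')]

The pattern matches anchored at the start of the string; then the literal 'mk', then the literal 'azv' repeated 3 times, then exactly 2 of a word character (captured); then one or more of any character, then exactly 2 of one of [v4a] (captured); then exactly 2 of a literal 'j' (captured).
Matches: at [0:57] match 'mkazvazvazvlxwaajj-7mkazvazvazvZehvvjjymkazvazvazvuL144jj', groups = ('mkazvazvazvlx', 'waajj-7mkazvazvazvZehvvjjymkazvazvazvuL144', 'jj').
With 3 capturing groups, `findall` returns a 3-tuple per match.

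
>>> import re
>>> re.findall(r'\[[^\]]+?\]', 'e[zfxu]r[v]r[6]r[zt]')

['[zfxu]', '[v]', '[6]', '[zt]']

Scanning left to right: at [1:7] → '[zfxu]'; at [8:11] → '[v]'; at [12:15] → '[6]'; at [16:20] → '[zt]'.
With no groups in the pattern, `findall` gives back each whole match — 4 here.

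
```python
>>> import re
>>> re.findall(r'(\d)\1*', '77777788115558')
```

['7', '8', '1', '5', '8']

The backreference `\1` re-matches whatever the first group consumed, character for character.
Matches: at [0:6] match '777777', group 1 = '7'; at [6:8] match '88', group 1 = '8'; at [8:10] match '11', group 1 = '1'; at [10:13] match '555', group 1 = '5'; at [13:14] match '8', group 1 = '8'.
`findall` collects group 1 from each match (5 total).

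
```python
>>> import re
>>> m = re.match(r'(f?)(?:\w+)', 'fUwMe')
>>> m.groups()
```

('f',)

The pattern matches optionally a literal 'f' (captured); then one or more of a word character (non-capturing group).
`re.match` only tries the pattern at the start of the string.
The match spans [0:5] → 'fUwMe'.
Captured: group 1 = 'f'.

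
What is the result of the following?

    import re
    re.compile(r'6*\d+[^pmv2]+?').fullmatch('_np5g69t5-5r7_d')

None

`fullmatch` succeeds only if the pattern covers the string from start to end.
Here the string isn't matched end-to-end, so the call returns None.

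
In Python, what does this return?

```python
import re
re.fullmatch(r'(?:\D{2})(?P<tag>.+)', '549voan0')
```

This matches exactly 2 of a non-digit (non-capturing group); then one or more of any character (captured as 'tag').
`re.fullmatch` is like wrapping the pattern in `^…$` (in single-line mode).
Here the pattern can't cover the whole string, so the call returns None.

None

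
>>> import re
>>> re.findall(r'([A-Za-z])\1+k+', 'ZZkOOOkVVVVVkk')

After group 1 captures some text, `\1` only succeeds where that same text appears again.
Because there's exactly one group, `findall` drops the full match and keeps group 1 from each hit.

['Z', 'O', 'V']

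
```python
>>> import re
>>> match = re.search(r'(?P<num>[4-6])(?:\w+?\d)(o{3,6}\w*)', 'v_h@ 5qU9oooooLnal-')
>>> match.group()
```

'5qU9oooooLnal'

Pattern: a character in [4-6] (captured as 'num'); then one or more of a word character (lazy), then a digit (non-capturing group); then 3 to 6 of a literal 'o', then zero or more of a word character (captured).
`re.search` tries every starting position until one works.
The match spans [5:18] → '5qU9oooooLnal'.
Captured: group 1 = '5', group 2 = 'oooooLnal'.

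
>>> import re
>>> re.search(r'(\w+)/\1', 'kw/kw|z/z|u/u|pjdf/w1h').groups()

('kw',)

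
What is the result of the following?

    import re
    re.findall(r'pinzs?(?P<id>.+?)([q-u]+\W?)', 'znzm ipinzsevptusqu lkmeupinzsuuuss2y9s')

[('evp', 'tusqu '), ('u', 'uuss')]

A `+?`/`*?`/`{m,n}?` starts at its minimum and grows only as far as needed for what follows to match.
With 2 capturing groups, `findall` returns a 2-tuple per match.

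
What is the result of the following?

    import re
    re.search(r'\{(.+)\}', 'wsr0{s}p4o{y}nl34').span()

(4, 13)

The match spans [4:13] → '{s}p4o{y}'.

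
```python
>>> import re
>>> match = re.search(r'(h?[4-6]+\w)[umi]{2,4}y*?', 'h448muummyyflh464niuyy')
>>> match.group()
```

'h448muum'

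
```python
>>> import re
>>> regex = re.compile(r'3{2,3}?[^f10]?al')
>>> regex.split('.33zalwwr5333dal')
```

['.', 'wwr5', '']

The pattern matches 2 to 3 of a literal '3' (lazy); then optionally any character except [f10], then the literal 'al'.
Matches to split on: at [1:6] → '33zal'; at [10:16] → '333dal'.
`split` removes every match and returns the 3 fragments in between.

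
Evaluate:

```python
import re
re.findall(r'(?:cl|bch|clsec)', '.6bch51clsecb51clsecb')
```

['bch', 'cl', 'cl']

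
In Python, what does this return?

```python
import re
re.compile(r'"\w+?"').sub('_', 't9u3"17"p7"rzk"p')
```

't9u3_p7_p'

Each match is replaced by '_'.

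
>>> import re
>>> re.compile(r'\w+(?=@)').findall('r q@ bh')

The positive lookaround only admits positions where the adjacent text matches; those characters stay outside the span.
With no groups in the pattern, `findall` gives back each whole match — 1 here.

['q']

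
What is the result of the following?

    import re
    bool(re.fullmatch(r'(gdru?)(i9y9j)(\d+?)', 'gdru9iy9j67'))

This matches the literal 'gdr', then optionally a literal 'u' (captured); then the literal 'i9', then the literal 'y9j' (captured); then one or more of a digit (lazy) (captured).
`re.fullmatch` is like wrapping the pattern in `^…$` (in single-line mode).
Here the string isn't matched end-to-end, so the call returns None, and `bool(None)` is False.

False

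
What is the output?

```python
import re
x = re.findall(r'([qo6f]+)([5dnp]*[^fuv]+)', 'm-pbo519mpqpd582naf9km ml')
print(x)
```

[('o', '519mpqpd582na'), ('f', '9km ml')]

The pattern matches one or more of one of [qo6f] (captured); then zero or more of one of [5dnp], then one or more of any character except [fuv] (captured).
Walking the string: at [4:18] match 'o519mpqpd582na', groups = ('o', '519mpqpd582na'); at [18:25] match 'f9km ml', groups = ('f', '9km ml').
2 groups means each result is a tuple of 2 captured strings — 2 here.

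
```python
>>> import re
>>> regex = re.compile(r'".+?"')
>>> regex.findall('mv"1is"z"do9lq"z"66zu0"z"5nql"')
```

['"1is"', '"do9lq"', '"66zu0"', '"5nql"']

Matches: at [2:7] → '"1is"'; at [8:15] → '"do9lq"'; at [16:23] → '"66zu0"'; at [24:30] → '"5nql"'.
With no groups in the pattern, `findall` gives back each whole match — 4 here.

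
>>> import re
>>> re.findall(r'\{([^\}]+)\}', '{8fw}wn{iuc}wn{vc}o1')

['8fw', 'iuc', 'vc']

One capturing group, so `findall` returns just the captured substring from each match — 3 in all.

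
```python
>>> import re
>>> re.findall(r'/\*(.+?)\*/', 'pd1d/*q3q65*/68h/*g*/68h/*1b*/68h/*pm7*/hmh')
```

['q3q65', 'g', '1b', 'pm7']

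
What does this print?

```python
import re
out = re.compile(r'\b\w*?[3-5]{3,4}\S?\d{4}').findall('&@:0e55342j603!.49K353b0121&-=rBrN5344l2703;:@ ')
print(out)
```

['49K353b0121', 'rBrN5344l2703']

No capturing groups, so `findall` returns the 2 full match strings.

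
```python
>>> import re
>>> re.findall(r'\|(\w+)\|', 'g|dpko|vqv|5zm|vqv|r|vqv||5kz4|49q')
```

['dpko', '5zm', 'r', '5kz4']

Because there's exactly one group, `findall` drops the full match and keeps group 1 from each hit.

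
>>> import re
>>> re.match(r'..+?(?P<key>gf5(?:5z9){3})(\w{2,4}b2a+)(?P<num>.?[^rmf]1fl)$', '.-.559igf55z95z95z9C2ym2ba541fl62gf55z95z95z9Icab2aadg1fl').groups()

('gf55z95z95z9', 'Icab2aa', 'dg1fl')

Pattern: any character; then one or more of any character (lazy); then the literal 'gf5', then the literal '5z9' repeated 3 times (captured as 'key'); then 2 to 4 of a word character, then the literal 'b2', then one or more of the literal 'a' (captured); then optionally any character, then any character except [rmf], then the literal '1fl' (captured as 'num'); then anchored at the end.
`match` is anchored at position 0; if the pattern doesn't fit there, it returns None.
The match spans [0:57] → '.-.559igf55z95z95z9C2ym2ba541fl62gf55z95z95z9Icab2aadg1fl'.
Captured: group 1 = 'gf55z95z95z9', group 2 = 'Icab2aa', group 3 = 'dg1fl'.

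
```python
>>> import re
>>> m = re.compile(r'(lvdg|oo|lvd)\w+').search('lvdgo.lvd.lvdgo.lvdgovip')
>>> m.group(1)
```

'lvdg'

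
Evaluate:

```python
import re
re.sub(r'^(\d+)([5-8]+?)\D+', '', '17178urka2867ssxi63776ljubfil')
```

'2867ssxi63776ljubfil'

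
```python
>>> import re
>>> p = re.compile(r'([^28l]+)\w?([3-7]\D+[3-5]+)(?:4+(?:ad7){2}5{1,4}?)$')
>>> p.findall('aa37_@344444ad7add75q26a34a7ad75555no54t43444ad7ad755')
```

[('6a34a7ad75555no5', '4t4344')]

`findall` packs the 2 group values into a tuple for every match.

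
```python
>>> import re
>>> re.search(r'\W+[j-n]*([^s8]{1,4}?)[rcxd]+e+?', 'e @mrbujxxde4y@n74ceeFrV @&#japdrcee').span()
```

The pattern matches one or more of a non-word character, then zero or more of a character in [j-n]; then 1 to 4 of any character except [s8] (lazy) (captured); then one or more of one of [rcxd], then one or more of the literal 'e' (lazy).
The match spans [1:12] → ' @mrbujxxde'.

(1, 12)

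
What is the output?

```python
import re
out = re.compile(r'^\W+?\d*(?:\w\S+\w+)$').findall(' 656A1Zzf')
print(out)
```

[' 656A1Zzf']

Since nothing is captured, `findall` lists the 1 matched substring directly.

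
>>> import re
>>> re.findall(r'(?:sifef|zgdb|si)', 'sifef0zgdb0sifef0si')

Branches in `(...|...)` are attempted left-to-right; the first branch that allows the whole pattern to succeed is taken.
Walking the string: at [0:5] → 'sifef'; at [6:10] → 'zgdb'; at [11:16] → 'sifef'; at [17:19] → 'si'.
`findall` yields the raw match text (4 of them) because the pattern has no groups.

['sifef', 'zgdb', 'sifef', 'si']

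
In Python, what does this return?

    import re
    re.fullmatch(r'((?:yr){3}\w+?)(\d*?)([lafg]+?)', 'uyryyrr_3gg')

None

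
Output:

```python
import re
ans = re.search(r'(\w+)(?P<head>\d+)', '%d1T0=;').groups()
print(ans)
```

The match spans [1:5] → 'd1T0'.
Captured: group 1 = 'd1T', group 2 = '0'.

('d1T', '0')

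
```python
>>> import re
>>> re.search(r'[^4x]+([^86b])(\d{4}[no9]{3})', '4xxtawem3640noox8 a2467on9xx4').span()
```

(3, 15)

This matches one or more of any character except [4x]; then any character except [86b] (captured); then exactly 4 of a digit, then exactly 3 of one of [no9] (captured).
The match spans [3:15] → 'tawem3640noo'.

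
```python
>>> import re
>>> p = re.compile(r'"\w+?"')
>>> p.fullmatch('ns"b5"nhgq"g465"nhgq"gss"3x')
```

None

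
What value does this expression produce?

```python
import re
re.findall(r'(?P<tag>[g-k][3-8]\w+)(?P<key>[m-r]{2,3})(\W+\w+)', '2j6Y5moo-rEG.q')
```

[('j6Y5m', 'oo', '-rEG')]

The pattern matches a character in [g-k], then a character in [3-8], then one or more of a word character (captured as 'tag'); then 2 to 3 of a character in [m-r] (captured as 'key'); then one or more of a non-word character, then one or more of a word character (captured).
With 3 capturing groups, `findall` returns a 3-tuple per match.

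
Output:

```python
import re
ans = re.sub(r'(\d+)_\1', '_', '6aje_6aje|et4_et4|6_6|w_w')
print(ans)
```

6aje_6aje|et4_et4|_|w_w

`\1` is not a pattern — it's the concrete string captured by group 1, re-applied verbatim.
Every occurrence is swapped for '_'.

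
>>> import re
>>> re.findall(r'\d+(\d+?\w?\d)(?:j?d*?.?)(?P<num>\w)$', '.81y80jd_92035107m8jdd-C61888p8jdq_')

The pattern matches one or more of a digit; then one or more of a digit (lazy), then optionally a word character, then a digit (captured); then optionally the literal 'j', then zero or more of the literal 'd' (lazy), then optionally any character (non-capturing group); then a word character (captured as 'num'); then anchored at the end.
Matches: at [24:35] match '61888p8jdq_', groups = ('8p8', '_').
2 groups means the one result is a tuple of 2 captured strings — 1 here.

[('8p8', '_')]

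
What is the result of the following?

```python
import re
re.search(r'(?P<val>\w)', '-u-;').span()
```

The pattern matches a word character (captured as 'val').
`search` walks the string left to right and returns the first match it finds.
The match spans [1:2] → 'u'.
Captured: group 1 = 'u'.

(1, 2)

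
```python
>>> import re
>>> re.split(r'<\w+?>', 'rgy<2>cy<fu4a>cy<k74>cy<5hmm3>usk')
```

Matches to split on: at [3:6] → '<2>'; at [8:14] → '<fu4a>'; at [16:21] → '<k74>'; at [23:30] → '<5hmm3>'.
Each match becomes a cut point; 5 segments remain.

['rgy', 'cy', 'cy', 'cy', 'usk']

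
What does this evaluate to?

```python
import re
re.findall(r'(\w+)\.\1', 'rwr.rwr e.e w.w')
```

['rwr', 'e', 'w']

`\1` has to match the exact text group 1 already captured.
Matches: at [0:7] match 'rwr.rwr', group 1 = 'rwr'; at [8:11] match 'e.e', group 1 = 'e'; at [12:15] match 'w.w', group 1 = 'w'.
One capturing group, so `findall` returns just the captured substring from each match — 3 in all.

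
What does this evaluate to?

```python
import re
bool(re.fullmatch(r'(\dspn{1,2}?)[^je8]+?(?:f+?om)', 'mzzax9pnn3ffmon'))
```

This matches a digit, then the literal 'sp', then 1 to 2 of a literal 'n' (lazy) (captured); then one or more of any character except [je8] (lazy); then one or more of a literal 'f' (lazy), then the literal 'om' (non-capturing group).
For `fullmatch`, every character of the input must be accounted for by the pattern.
Here the pattern can't cover the whole string, so the call returns None, and `bool(None)` is False.

False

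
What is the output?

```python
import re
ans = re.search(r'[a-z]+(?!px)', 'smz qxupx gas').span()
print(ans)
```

Because the assertion is negative and zero-width, positions next to the forbidden text are skipped.
Unlike `match`, `search` isn't anchored — it looks for the pattern anywhere in the string.
The match spans [0:3] → 'smz'.

(0, 3)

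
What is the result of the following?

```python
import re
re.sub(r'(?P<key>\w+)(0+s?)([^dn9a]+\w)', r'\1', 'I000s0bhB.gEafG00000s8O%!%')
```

The pattern matches one or more of a word character (captured as 'key'); then one or more of the literal '0', then optionally a literal 's' (captured); then one or more of any character except [dn9a], then a word character (captured).
`\1` in the replacement pulls in group 1's text for each match.

'I000sfG0000%!%'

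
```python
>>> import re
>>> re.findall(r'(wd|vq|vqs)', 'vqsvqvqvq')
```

['vq', 'vq', 'vq', 'vq']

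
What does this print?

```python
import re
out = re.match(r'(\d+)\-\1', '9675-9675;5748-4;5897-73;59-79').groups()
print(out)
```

The match spans [0:9] → '9675-9675'.
Captured: group 1 = '9675'.

('9675',)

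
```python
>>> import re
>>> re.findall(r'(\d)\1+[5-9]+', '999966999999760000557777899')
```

['9', '0']

After group 1 captures some text, `\1` only succeeds where that same text appears again.
Walking the string: at [0:14] match '99996699999976', group 1 = '9'; at [14:27] match '0000557777899', group 1 = '0'.
Because there's exactly one group, `findall` drops the full match and keeps group 1 from each hit.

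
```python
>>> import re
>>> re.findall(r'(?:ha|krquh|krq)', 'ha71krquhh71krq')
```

Alternation isn't longest-match — the leftmost alternative that fits at this position is chosen.
Matches: at [0:2] → 'ha'; at [4:9] → 'krquh'; at [12:15] → 'krq'.
`findall` yields the raw match text (3 of them) because the pattern has no groups.

['ha', 'krquh', 'krq']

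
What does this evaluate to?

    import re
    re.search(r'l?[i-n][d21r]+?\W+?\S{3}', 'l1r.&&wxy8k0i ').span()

(0, 7)

A `+?`/`*?`/`{m,n}?` starts at its minimum and grows only as far as needed for what follows to match.
The match spans [0:7] → 'l1r.&&w'.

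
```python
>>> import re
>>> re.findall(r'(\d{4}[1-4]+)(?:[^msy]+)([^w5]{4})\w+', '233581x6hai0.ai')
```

[('33581', 'i0.a')]

Pattern: exactly 4 of a digit, then one or more of a character in [1-4] (captured); then one or more of any character except [msy] (non-capturing group); then exactly 4 of any character except [w5] (captured); then one or more of a word character.
Scanning left to right: at [1:15] match '33581x6hai0.ai', groups = ('33581', 'i0.a').
Multiple groups make `findall` return tuples — one 2-tuple for the one match.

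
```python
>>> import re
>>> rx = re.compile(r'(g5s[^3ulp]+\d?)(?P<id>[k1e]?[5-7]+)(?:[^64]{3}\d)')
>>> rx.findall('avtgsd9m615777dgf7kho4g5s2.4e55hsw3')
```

[('g5s2.4e5', '5')]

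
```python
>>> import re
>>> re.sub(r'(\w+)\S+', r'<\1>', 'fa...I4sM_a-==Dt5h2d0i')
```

The replacement refers to a captured group, so each match is rewritten using its own captured text.

'<fa>'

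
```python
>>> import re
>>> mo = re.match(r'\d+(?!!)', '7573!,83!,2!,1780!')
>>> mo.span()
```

The negative lookaround is zero-width — it rules out positions where the adjacent text would match, without consuming anything.
With `match`, the pattern is implicitly anchored at the beginning.
The match spans [0:3] → '757'.

(0, 3)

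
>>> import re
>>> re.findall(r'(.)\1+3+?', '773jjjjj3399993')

['7', 'j', '9']

The backreference `\1` re-matches whatever the first group consumed, character for character.
One capturing group, so `findall` returns just the captured substring from each match — 3 in all.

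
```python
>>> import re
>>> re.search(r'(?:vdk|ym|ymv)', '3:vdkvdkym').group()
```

'vdk'

The match spans [2:5] → 'vdk'.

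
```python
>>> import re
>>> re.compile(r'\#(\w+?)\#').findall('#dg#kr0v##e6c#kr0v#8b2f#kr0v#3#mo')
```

['dg', 'e6c', '8b2f', '3']

Scanning left to right: at [0:4] match '#dg#', group 1 = 'dg'; at [9:14] match '#e6c#', group 1 = 'e6c'; at [18:24] match '#8b2f#', group 1 = '8b2f'; at [28:31] match '#3#', group 1 = '3'.
`findall` collects group 1 from each match (4 total).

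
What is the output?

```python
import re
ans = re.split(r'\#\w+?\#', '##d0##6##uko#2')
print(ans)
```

Matches to split on: at [1:5] → '#d0#'; at [5:8] → '#6#'; at [8:13] → '#uko#'.
`split` removes every match and returns the 4 fragments in between.

['#', '', '', '2']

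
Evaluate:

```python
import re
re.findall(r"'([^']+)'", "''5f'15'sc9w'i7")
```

['5f', 'sc9w']

Walking the string: at [1:5] match "'5f'", group 1 = '5f'; at [7:13] match "'sc9w'", group 1 = 'sc9w'.
Because there's exactly one group, `findall` drops the full match and keeps group 1 from each hit.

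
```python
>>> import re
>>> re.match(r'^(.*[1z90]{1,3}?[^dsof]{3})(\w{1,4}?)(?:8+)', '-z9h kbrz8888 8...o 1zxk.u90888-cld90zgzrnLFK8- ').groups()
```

This matches anchored at the start of the string; then zero or more of any character, then 1 to 3 of one of [1z90] (lazy), then exactly 3 of any character except [dsof] (captured); then 1 to 4 of a word character (lazy) (captured); then one or more of a literal '8' (non-capturing group).
`re.match` only tries the pattern at the start of the string.
The match spans [0:46] → '-z9h kbrz8888 8...o 1zxk.u90888-cld90zgzrnLFK8'.
Captured: group 1 = '-z9h kbrz8888 8...o 1zxk.u90888-cld90zgzrnL', group 2 = 'FK'.

('-z9h kbrz8888 8...o 1zxk.u90888-cld90zgzrnL', 'FK')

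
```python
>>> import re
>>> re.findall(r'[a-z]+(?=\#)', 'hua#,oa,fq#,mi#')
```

The lookaround is zero-width — it requires the adjacent text to match without consuming it, so the asserted text isn't part of the match.
Since nothing is captured, `findall` lists the 3 matched substrings directly.

['hua', 'fq', 'mi']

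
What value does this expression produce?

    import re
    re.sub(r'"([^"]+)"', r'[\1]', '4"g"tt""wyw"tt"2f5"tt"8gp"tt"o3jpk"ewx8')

'4[g]tt"[wyw]tt[2f5]tt[8gp]tt[o3jpk]ewx8'

Matches: at [1:4] → '"g"'; at [7:12] → '"wyw"'; at [14:19] → '"2f5"'; at [21:26] → '"8gp"'; at [28:35] → '"o3jpk"'.
`\1` in the replacement pulls in group 1's text for each match.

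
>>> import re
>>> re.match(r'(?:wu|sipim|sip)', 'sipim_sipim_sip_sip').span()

Alternation isn't longest-match — the leftmost alternative that fits at this position is chosen.
`re.match` only tries the pattern at the start of the string.
The match spans [0:5] → 'sipim'.

(0, 5)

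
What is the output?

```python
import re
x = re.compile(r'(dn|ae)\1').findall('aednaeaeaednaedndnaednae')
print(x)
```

['ae', 'dn']

After group 1 captures some text, `\1` only succeeds where that same text appears again.
Walking the string: at [4:8] match 'aeae', group 1 = 'ae'; at [14:18] match 'dndn', group 1 = 'dn'.
Because there's exactly one group, `findall` drops the full match and keeps group 1 from each hit.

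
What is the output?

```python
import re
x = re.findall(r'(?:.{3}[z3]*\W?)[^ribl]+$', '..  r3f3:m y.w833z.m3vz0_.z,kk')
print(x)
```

['  r3f3:m y.w833z.m3vz0_.z,kk']

The pattern matches exactly 3 of any character, then zero or more of one of [z3], then optionally a non-word character (non-capturing group); then one or more of any character except [ribl]; then anchored at the end.
Walking the string: at [2:30] → '  r3f3:m y.w833z.m3vz0_.z,kk'.
Since nothing is captured, `findall` lists the 1 matched substring directly.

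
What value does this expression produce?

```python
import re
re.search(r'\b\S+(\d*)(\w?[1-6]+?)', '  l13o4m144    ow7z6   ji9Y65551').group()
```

This matches a word boundary (`\b`, zero-width); then one or more of a non-whitespace character; then zero or more of a digit (captured); then optionally a word character, then one or more of a character in [1-6] (lazy) (captured).
`search` walks the string left to right and returns the first match it finds.
The match spans [2:11] → 'l13o4m144'.
Captured: group 1 = '', group 2 = '4'.

'l13o4m144'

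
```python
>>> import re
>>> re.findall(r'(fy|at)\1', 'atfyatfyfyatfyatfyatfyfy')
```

['fy', 'fy']

A backreference is literal: `\1` must see the identical characters the first group matched.
`findall` collects group 1 from each match (2 total).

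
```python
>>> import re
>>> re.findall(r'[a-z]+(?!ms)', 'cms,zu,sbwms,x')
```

Because the assertion is negative and zero-width, positions next to the forbidden text are skipped.
Since nothing is captured, `findall` lists the 4 matched substrings directly.

['cms', 'zu', 'sbwms', 'x']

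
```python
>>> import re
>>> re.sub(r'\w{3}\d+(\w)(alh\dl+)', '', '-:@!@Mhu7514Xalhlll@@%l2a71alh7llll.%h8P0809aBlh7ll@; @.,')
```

'-:@!@Mhu7514Xalhlll@@%.%h8P0809aBlh7ll@; @.,'

This matches exactly 3 of a word character, then one or more of a digit; then a word character (captured); then the literal 'alh', then a digit, then one or more of a literal 'l' (captured).
Matches: at [22:35] → 'l2a71alh7llll'.
Each match is replaced by ''.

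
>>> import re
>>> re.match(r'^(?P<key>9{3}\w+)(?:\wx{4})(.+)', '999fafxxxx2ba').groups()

('999fa', '2ba')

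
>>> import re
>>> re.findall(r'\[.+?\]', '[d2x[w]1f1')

['[d2x[w]']

No capturing groups, so `findall` returns the 1 full match string.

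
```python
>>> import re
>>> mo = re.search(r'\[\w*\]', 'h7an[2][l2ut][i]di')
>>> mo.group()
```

'[2]'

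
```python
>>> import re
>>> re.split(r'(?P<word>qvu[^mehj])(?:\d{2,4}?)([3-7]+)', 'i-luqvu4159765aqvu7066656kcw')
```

A non-greedy quantifier consumes as few characters as it can — just enough that the remainder of the pattern still matches from where it stops; whatever follows it matches normally.
Because the pattern has a capturing group, `split` also inserts each captured text between the pieces.

['i-lu', 'qvu4', '765', 'a', 'qvu7', '6656', 'kcw']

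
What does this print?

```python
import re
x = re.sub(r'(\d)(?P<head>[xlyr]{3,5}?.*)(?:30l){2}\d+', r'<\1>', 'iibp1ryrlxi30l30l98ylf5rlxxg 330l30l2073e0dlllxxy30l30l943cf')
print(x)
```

Pattern: a digit (captured); then 3 to 5 of one of [xlyr] (lazy), then zero or more of any character (captured as 'head'); then the literal '30l' repeated 2 times, then one or more of a digit.
Matches: at [4:58] → '1ryrlxi30l30l98ylf5rlxxg 330l30l2073e0dlllxxy30l30l943'.
`\1` in the replacement pulls in group 1's text for each match.

iibp<1>cf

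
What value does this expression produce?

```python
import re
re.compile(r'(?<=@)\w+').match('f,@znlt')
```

`re.match` won't scan ahead — the pattern has to work from the very first character.
Here the string doesn't start with a match, so the call returns None.

None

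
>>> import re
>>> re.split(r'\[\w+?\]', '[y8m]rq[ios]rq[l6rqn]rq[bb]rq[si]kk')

Matches to split on: at [0:5] → '[y8m]'; at [7:12] → '[ios]'; at [14:21] → '[l6rqn]'; at [23:27] → '[bb]'; at [29:33] → '[si]'.
The string is cut at each match, leaving 6 pieces.

['', 'rq', 'rq', 'rq', 'rq', 'kk']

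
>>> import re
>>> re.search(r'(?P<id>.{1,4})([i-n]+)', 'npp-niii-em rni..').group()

Pattern: 1 to 4 of any character (captured as 'id'); then one or more of a character in [i-n] (captured).
Unlike `match`, `search` isn't anchored — it looks for the pattern anywhere in the string.
The match spans [0:8] → 'npp-niii'.
Captured: group 1 = 'npp-', group 2 = 'niii'.

'npp-niii'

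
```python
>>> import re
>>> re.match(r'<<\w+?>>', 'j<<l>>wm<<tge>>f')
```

None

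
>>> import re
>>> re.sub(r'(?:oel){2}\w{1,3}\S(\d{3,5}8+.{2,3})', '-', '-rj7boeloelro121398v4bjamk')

'-rj7b-jamk'

The pattern matches the literal 'oel' repeated 2 times, then 1 to 3 of a word character, then a non-whitespace character; then 3 to 5 of a digit, then one or more of a literal '8', then 2 to 3 of any character (captured).
Matches: at [5:22] → 'oeloelro121398v4b'.
Every occurrence is swapped for '-'.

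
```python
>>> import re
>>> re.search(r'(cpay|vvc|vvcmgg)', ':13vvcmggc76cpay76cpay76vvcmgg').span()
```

`|` is ordered: at each position the engine commits to the first alternative that works.
The match spans [3:6] → 'vvc'.

(3, 6)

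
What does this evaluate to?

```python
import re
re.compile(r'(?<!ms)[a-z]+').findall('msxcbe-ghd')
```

['msxcbe', 'ghd']

Because the assertion is negative and zero-width, positions next to the forbidden text are skipped.
Scanning left to right: at [0:6] → 'msxcbe'; at [7:10] → 'ghd'.
`findall` yields the raw match text (2 of them) because the pattern has no groups.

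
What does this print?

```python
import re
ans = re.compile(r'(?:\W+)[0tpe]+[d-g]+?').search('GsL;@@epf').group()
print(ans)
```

;@@epf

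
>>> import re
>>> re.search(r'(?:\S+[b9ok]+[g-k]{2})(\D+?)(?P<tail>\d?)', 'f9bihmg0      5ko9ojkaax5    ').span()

(0, 6)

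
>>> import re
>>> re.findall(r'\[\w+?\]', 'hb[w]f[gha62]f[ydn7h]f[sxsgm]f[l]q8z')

['[w]', '[gha62]', '[ydn7h]', '[sxsgm]', '[l]']

Walking the string: at [2:5] → '[w]'; at [6:13] → '[gha62]'; at [14:21] → '[ydn7h]'; at [22:29] → '[sxsgm]'; at [30:33] → '[l]'.
With no groups in the pattern, `findall` gives back each whole match — 5 here.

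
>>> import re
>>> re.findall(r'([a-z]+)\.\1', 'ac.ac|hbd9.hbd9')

After group 1 captures some text, `\1` only succeeds where that same text appears again.
Matches: at [0:5] match 'ac.ac', group 1 = 'ac'.
Because there's exactly one group, `findall` drops the full match and keeps group 1 from the one hit.

['ac']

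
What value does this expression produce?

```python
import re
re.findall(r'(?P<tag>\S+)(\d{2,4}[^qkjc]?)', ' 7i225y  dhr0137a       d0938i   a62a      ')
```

Multiple groups make `findall` return tuples — one 2-tuple for each match.

[('7i2', '25y'), ('dhr01', '37a'), ('d09', '38i'), ('a', '62a')]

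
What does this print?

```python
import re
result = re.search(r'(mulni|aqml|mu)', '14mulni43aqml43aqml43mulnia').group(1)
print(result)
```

The match spans [2:7] → 'mulni'.
Captured: group 1 = 'mulni'.

mulni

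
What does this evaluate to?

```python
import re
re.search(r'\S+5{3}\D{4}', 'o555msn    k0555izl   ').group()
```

This matches one or more of a non-whitespace character; then exactly 3 of a literal '5', then exactly 4 of a non-digit.
Unlike `match`, `search` isn't anchored — it looks for the pattern anywhere in the string.
The match spans [0:8] → 'o555msn '.

'o555msn '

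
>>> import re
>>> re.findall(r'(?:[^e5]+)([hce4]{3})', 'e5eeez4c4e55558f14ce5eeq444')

Pattern: one or more of any character except [e5] (non-capturing group); then exactly 3 of one of [hce4] (captured).
Walking the string: at [5:10] match 'z4c4e', group 1 = 'c4e'; at [14:20] match '8f14ce', group 1 = '4ce'; at [23:27] match 'q444', group 1 = '444'.
With a single group, `findall` returns only what that group captured — 3 items.

['c4e', '4ce', '444']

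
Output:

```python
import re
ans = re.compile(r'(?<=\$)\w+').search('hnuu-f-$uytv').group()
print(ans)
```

uytv

Because the assertion is zero-width, the text it checks is not consumed and won't appear in the result.
`re.search` tries every starting position until one works.
The match spans [8:12] → 'uytv'.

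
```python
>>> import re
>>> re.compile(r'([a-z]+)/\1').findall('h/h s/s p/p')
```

The backreference `\1` re-matches whatever the first group consumed, character for character.
One capturing group, so `findall` returns just the captured substring from each match — 3 in all.

['h', 's', 'p']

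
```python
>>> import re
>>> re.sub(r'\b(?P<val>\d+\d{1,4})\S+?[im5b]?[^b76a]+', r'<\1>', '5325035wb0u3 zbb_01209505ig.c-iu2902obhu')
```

'<5325035>bb_01209505ig.c-iu2902obhu'

Pattern: a word boundary (`\b`, zero-width); then one or more of a digit, then 1 to 4 of a digit (captured as 'val'); then one or more of a non-whitespace character (lazy), then optionally one of [im5b], then one or more of any character except [b76a].
Matches: at [0:14] → '5325035wb0u3 z'.
`\1` in the replacement pulls in group 1's text for each match.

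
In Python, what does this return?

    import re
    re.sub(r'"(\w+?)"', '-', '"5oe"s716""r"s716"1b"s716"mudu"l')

Every occurrence is swapped for '-'.

'-s716"-s716-s716-l'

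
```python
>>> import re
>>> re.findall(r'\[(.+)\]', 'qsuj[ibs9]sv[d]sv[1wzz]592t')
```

One capturing group, so `findall` returns just the captured substring from the one match — 1 in all.

['ibs9]sv[d]sv[1wzz']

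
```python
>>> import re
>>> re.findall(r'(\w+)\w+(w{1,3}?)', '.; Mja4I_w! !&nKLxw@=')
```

The pattern matches one or more of a word character (captured); then one or more of a word character; then 1 to 3 of a literal 'w' (lazy) (captured).
Matches: at [3:10] match 'Mja4I_w', groups = ('Mja4I', 'w'); at [14:19] match 'nKLxw', groups = ('nKL', 'w').
`findall` packs the 2 group values into a tuple for every match.

[('Mja4I', 'w'), ('nKL', 'w')]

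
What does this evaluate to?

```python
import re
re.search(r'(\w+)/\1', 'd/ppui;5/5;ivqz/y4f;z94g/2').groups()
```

('5',)

The match spans [7:10] → '5/5'.
Captured: group 1 = '5'.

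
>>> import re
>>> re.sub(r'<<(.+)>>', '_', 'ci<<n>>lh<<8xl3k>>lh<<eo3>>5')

Matches: at [2:27] → '<<n>>lh<<8xl3k>>lh<<eo3>>'.
`sub` substitutes '_' at each match site.

'ci_5'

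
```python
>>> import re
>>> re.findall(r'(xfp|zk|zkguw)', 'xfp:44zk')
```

Because there's exactly one group, `findall` drops the full match and keeps group 1 from each hit.

['xfp', 'zk']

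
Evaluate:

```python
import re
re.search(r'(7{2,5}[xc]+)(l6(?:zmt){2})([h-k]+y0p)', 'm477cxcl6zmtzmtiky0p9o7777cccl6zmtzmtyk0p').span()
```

This matches 2 to 5 of a literal '7', then one or more of one of [xc] (captured); then the literal 'l6', then the literal 'zmt' repeated 2 times (captured); then one or more of a character in [h-k], then the literal 'y0p' (captured).
Unlike `match`, `search` isn't anchored — it looks for the pattern anywhere in the string.
The match spans [2:20] → '77cxcl6zmtzmtiky0p'.
Captured: group 1 = '77cxc', group 2 = 'l6zmtzmt', group 3 = 'iky0p'.

(2, 20)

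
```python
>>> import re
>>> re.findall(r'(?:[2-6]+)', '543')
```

['543']

The pattern matches one or more of a character in [2-6] (non-capturing group).
Scanning left to right: at [0:3] → '543'.
With no groups in the pattern, `findall` gives back each whole match — 1 here.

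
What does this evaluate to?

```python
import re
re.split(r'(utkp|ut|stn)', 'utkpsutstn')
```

The regex engine tests alternatives in the order written; an earlier branch that matches wins even if a later one would match more.
With a capturing group present, the delimiter's captured portion is kept in the result list.

['', 'utkp', 's', 'ut', '', 'stn', '']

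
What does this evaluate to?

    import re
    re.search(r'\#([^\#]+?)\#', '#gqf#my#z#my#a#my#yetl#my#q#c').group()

'#gqf#'

`re.search` tries every starting position until one works.
The match spans [0:5] → '#gqf#'.
Captured: group 1 = 'gqf'.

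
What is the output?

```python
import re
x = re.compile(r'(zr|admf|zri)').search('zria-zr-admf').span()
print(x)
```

Alternation isn't longest-match — the leftmost alternative that fits at this position is chosen.
`re.search` scans for the first position where the pattern succeeds.
The match spans [0:2] → 'zr'.
Captured: group 1 = 'zr'.

(0, 2)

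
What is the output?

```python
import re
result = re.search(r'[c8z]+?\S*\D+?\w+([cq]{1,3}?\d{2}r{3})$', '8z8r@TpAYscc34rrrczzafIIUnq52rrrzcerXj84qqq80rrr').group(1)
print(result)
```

q80rrr

The pattern matches one or more of one of [c8z] (lazy), then zero or more of a non-whitespace character; then one or more of a non-digit (lazy); then one or more of a word character; then 1 to 3 of one of [cq] (lazy), then exactly 2 of a digit, then exactly 3 of a literal 'r' (captured); then anchored at the end.
`search` walks the string left to right and returns the first match it finds.
The match spans [0:48] → '8z8r@TpAYscc34rrrczzafIIUnq52rrrzcerXj84qqq80rrr'.
Captured: group 1 = 'q80rrr'.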